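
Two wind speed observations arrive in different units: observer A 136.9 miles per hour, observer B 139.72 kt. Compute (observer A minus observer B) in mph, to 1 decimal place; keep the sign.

-23.9 mph

observer B: 139.72 kt = 160.787 mph.
Difference: 136.900 − 160.787 = -23.9 mph.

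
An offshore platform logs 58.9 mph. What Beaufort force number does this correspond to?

Beaufort force 10

58.9 mph = 26.3 m/s, which is Beaufort 10 (storm, 24.5–28.4 m/s).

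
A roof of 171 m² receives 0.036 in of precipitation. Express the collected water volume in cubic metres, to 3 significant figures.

Depth: 0.036 in × 25.4 = 0.9144 mm.
1 mm over 1 m² is 1 L, so volume = 0.9144 × 171 = 156.3624 L = 0.156 m³.

0.156 cubic metres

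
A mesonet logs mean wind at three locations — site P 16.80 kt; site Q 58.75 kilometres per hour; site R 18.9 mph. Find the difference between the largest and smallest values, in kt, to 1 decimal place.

site Q: 58.75 km/h = 31.722 kt.
site R: 18.9 mph = 16.424 kt.
Spread: 31.722 − 16.424 = 15.3 kt.

15.3 kt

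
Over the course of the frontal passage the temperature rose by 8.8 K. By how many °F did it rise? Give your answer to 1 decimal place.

Converting a difference, only the 9/5 scale factor applies: Δ°F = 8.8 × 1.8 = 15.8 °F.

15.8 °F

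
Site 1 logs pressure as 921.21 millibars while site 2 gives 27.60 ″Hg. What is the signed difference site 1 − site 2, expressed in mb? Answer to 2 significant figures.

-13 mb

site 2: 27.60 inHg = 934.64 mb.
Difference: 921.21 − 934.64 = -13 mb.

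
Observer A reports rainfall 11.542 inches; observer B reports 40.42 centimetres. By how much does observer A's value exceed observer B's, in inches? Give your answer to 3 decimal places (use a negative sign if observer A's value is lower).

observer B: 40.42 cm = 15.91339 in.
Difference: 11.54200 − 15.91339 = -4.371 in.

-4.371 in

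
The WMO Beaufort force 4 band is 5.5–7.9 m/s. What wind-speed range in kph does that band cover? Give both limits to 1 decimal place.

19.8 to 28.4 km/h

5.5–7.9 m/s × 3.6 = 19.8–28.4 km/h.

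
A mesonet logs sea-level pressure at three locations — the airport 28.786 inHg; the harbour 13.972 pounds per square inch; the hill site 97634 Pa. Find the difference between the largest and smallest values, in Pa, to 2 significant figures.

the airport: 28.786 inHg = 97480.59 Pa.
the harbour: 13.972 psi = 96333.55 Pa.
Spread: 97634.00 − 96333.55 = 1300 Pa.

1300 Pa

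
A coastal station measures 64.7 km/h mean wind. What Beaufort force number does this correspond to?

64.7 km/h = 18.0 m/s, which is Beaufort 8 (gale, 17.2–20.7 m/s).

Beaufort force 8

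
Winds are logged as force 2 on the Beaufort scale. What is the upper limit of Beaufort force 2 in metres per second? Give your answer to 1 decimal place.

3.3 m/s

Beaufort 2 (light breeze) spans 1.6–3.3 m/s.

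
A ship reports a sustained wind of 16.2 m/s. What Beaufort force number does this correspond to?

Beaufort force 7

16.2 m/s lies in the Beaufort 7 band (near gale, 13.9–17.1 m/s).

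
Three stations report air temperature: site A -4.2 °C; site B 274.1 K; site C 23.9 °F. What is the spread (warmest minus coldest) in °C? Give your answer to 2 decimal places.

site B: 274.1 K = 0.950 °C.
site C: 23.9 °F = -4.500 °C.
Spread: 0.950 − (-4.500) = 5.450 °C.

5.45 °C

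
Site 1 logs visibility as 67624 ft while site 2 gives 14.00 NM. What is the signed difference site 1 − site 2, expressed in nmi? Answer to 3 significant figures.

site 1: 67624 ft = 11.1295 nmi.
Difference: 11.1295 − 14.0000 = -2.87 nmi.

-2.87 nmi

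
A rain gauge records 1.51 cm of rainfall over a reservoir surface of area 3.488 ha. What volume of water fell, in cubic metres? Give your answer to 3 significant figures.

Depth: 1.51 cm × 10 = 15.1 mm.
Area: 3.488 ha = 34880 m².
1 mm over 1 m² is 1 L, so volume = 15.1 × 34880 = 526688 L = 527 m³.

527 cubic metres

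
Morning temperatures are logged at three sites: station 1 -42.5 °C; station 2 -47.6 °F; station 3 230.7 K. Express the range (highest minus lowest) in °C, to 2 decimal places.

1.77 °C

station 2: -47.6 °F = -44.222 °C.
station 3: 230.7 K = -42.450 °C.
Spread: (-42.450) − (-44.222) = 1.772 °C.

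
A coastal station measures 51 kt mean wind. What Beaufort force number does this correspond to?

Beaufort force 10

51 kt lies in the Beaufort 10 band (storm, 48–55 kt).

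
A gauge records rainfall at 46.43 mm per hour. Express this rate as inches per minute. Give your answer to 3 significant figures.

46.43 mm/hour × 0.0393701 in/mm × 0.0166667 hour/minute = 0.0305 in/minute.

0.0305 in/minute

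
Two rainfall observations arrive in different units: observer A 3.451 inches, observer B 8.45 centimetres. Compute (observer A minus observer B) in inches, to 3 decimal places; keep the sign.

0.124 in

observer B: 8.45 cm = 3.32677 in.
Difference: 3.45100 − 3.32677 = 0.124 in.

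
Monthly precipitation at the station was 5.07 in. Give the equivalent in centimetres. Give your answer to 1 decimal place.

1 in = 2.54 cm, so 5.07 × 2.54 = 12.9 cm.

12.9 cm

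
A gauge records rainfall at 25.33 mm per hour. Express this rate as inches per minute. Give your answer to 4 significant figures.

25.33 mm/hour × 0.0393701 in/mm × 0.0166667 hour/minute = 0.01662 in/minute.

0.01662 in/minute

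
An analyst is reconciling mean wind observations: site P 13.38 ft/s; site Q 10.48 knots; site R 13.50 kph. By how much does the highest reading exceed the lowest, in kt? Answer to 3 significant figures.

3.19 kt

site P: 13.38 ft/s = 7.9274 kt.
site R: 13.50 km/h = 7.2894 kt.
Spread: 10.4800 − 7.2894 = 3.19 kt.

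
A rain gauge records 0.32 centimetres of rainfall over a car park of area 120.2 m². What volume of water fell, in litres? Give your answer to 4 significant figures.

Depth: 0.32 cm × 10 = 3.2 mm.
1 mm over 1 m² is 1 L, so volume = 3.2 × 120.2 = 384.64 L ≈ 384.6 L.

384.6 litres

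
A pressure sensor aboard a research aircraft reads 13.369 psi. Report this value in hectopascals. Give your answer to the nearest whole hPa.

922 hPa

1 psi = 68.9476 hPa, so 13.369 × 68.9476 = 922 hPa.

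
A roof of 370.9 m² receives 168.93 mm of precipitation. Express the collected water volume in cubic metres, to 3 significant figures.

62.7 cubic metres

1 mm over 1 m² is 1 L, so volume = 168.93 × 370.9 = 62656.137 L = 62.7 m³.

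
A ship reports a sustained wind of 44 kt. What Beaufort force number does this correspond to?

44 kt lies in the Beaufort 9 band (strong gale, 41–47 kt).

Beaufort force 9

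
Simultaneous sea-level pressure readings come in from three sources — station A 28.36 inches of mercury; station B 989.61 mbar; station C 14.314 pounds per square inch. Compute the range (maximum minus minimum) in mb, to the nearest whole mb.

station A: 28.36 inHg = 960.38 mb.
station C: 14.314 psi = 986.92 mb.
Spread: 989.61 − 960.38 = 29 mb.

29 mb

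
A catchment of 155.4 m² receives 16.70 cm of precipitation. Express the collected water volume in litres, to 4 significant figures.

25950 litres

Depth: 16.70 cm × 10 = 167 mm.
1 mm over 1 m² is 1 L, so volume = 167 × 155.4 = 25951.8 L ≈ 25950 L.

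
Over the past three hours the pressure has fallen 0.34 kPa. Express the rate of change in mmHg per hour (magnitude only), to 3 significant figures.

0.34 kPa / 3 h × 7.50062 mmHg/kPa = 0.850 mmHg/h.

0.850 mmHg per hour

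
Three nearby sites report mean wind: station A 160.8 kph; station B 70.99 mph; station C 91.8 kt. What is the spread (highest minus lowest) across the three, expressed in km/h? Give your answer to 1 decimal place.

55.8 km/h

station B: 70.99 mph = 114.247 km/h.
station C: 91.8 kt = 170.014 km/h.
Spread: 170.014 − 114.247 = 55.8 km/h.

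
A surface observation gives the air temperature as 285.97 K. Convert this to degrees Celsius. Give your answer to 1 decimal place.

12.8 °C

°C = 285.97 − 273.15 = 12.8 °C.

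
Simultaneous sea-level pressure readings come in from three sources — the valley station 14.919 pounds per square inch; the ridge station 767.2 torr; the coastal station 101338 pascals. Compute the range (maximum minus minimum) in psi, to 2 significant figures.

0.22 psi

the ridge station: 767.2 mmHg = 14.8352 psi.
the coastal station: 101338 Pa = 14.6978 psi.
Spread: 14.9190 − 14.6978 = 0.22 psi.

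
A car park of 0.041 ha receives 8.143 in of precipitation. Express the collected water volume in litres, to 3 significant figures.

84800 litres

Depth: 8.143 in × 25.4 = 206.8322 mm.
Area: 0.041 ha = 410 m².
1 mm over 1 m² is 1 L, so volume = 206.8322 × 410 = 84801.202 L ≈ 84800 L.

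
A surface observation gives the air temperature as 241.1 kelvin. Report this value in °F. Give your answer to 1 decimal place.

First to °C: -32.05 °C.
Then to °F: -25.7 °F.

-25.7 °F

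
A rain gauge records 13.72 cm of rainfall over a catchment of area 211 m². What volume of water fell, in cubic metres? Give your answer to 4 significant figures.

Depth: 13.72 cm × 10 = 137.2 mm.
1 mm over 1 m² is 1 L, so volume = 137.2 × 211 = 28949.2 L = 28.95 m³.

28.95 cubic metres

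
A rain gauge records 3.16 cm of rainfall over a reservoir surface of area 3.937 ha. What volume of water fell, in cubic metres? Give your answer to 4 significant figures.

Depth: 3.16 cm × 10 = 31.6 mm.
Area: 3.937 ha = 39370 m².
1 mm over 1 m² is 1 L, so volume = 31.6 × 39370 = 1244092 L = 1244 m³.

1244 cubic metres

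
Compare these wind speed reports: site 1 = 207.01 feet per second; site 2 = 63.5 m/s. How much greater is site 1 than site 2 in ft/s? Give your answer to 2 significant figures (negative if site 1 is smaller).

site 2: 63.5 m/s = 208.333 ft/s.
Difference: 207.010 − 208.333 = -1.3 ft/s.

-1.3 ft/s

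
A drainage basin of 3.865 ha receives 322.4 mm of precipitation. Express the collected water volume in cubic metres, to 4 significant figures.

Area: 3.865 ha = 38650 m².
1 mm over 1 m² is 1 L, so volume = 322.4 × 38650 = 12460760 L = 12460 m³.

12460 cubic metres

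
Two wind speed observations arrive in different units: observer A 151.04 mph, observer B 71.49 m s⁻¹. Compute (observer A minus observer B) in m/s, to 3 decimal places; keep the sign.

observer A: 151.04 mph = 67.52092 m/s.
Difference: 67.52092 − 71.49000 = -3.969 m/s.

-3.969 m/s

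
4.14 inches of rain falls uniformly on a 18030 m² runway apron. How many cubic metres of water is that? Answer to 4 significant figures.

1896 cubic metres

Depth: 4.14 in × 25.4 = 105.156 mm.
1 mm over 1 m² is 1 L, so volume = 105.156 × 18030 = 1895962.7 L = 1896 m³.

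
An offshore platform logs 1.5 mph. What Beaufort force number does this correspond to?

Beaufort force 1

1.5 mph = 0.7 m/s, which is Beaufort 1 (light air, 0.3–1.5 m/s).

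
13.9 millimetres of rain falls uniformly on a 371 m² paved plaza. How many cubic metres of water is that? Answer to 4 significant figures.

5.157 cubic metres

1 mm over 1 m² is 1 L, so volume = 13.9 × 371 = 5156.9 L = 5.157 m³.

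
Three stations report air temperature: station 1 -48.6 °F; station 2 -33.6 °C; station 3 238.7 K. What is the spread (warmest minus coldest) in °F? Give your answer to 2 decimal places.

station 1: -48.6 °F = -44.778 °C.
station 3: 238.7 K = -34.450 °C.
Spread: (-33.600) − (-44.778) = 11.178 °C = 20.12 °F.

20.12 °F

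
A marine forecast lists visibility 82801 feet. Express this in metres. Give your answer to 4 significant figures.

25240 m

1 ft = 0.3048 m, so 82801 × 0.3048 = 25240 m.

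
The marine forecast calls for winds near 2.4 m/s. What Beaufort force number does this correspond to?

Beaufort force 2

2.4 m/s lies in the Beaufort 2 band (light breeze, 1.6–3.3 m/s).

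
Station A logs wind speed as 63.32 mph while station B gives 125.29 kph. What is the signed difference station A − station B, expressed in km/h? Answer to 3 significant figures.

station A: 63.32 mph = 101.904 km/h.
Difference: 101.904 − 125.290 = -23.4 km/h.

-23.4 km/h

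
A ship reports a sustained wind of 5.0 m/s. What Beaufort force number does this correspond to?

5.0 m/s lies in the Beaufort 3 band (gentle breeze, 3.4–5.4 m/s).

Beaufort force 3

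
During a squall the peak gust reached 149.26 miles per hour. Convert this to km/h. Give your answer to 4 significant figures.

240.2 km/h

1 mph = 1.60934 km/h, so 149.26 × 1.60934 = 240.2 km/h.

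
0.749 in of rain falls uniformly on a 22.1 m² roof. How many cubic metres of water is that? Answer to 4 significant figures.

Depth: 0.749 in × 25.4 = 19.0246 mm.
1 mm over 1 m² is 1 L, so volume = 19.0246 × 22.1 = 420.44366 L = 0.4204 m³.

0.4204 cubic metres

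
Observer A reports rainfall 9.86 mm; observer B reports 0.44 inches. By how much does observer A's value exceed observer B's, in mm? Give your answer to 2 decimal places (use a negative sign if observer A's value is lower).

observer B: 0.44 in = 11.1760 mm.
Difference: 9.8600 − 11.1760 = -1.32 mm.

-1.32 mm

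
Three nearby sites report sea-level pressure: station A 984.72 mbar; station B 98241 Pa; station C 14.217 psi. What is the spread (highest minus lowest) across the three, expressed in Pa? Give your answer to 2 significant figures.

station A: 984.72 mb = 98472.00 Pa.
station C: 14.217 psi = 98022.76 Pa.
Spread: 98472.00 − 98022.76 = 450 Pa.

450 Pa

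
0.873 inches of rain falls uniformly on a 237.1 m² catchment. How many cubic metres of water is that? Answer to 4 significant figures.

5.258 cubic metres

Depth: 0.873 in × 25.4 = 22.1742 mm.
1 mm over 1 m² is 1 L, so volume = 22.1742 × 237.1 = 5257.5028 L = 5.258 m³.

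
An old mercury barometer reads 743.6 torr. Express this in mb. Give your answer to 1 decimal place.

1 mmHg = 1.33322 mb, so 743.6 × 1.33322 = 991.4 mb.

991.4 mb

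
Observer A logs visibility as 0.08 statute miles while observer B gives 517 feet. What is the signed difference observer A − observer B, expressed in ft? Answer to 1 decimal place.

-94.6 ft

observer A: 0.08 SM = 422.400 ft.
Difference: 422.400 − 517.000 = -94.6 ft.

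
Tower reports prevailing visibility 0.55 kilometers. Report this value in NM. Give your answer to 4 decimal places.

0.2970 nmi

1 km = 0.539957 nmi, so 0.55 × 0.539957 = 0.2970 nmi.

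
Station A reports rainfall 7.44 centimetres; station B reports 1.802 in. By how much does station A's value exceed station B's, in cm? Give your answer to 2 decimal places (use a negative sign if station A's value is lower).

station B: 1.802 in = 4.5771 cm.
Difference: 7.4400 − 4.5771 = 2.86 cm.

2.86 cm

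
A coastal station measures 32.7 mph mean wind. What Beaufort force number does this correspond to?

Beaufort force 7

32.7 mph = 14.6 m/s, which is Beaufort 7 (near gale, 13.9–17.1 m/s).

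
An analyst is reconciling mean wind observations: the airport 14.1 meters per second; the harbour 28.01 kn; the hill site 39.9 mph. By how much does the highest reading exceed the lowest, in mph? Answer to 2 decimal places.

the airport: 14.1 m/s = 31.5408 mph.
the harbour: 28.01 kt = 32.2333 mph.
Spread: 39.9000 − 31.5408 = 8.36 mph.

8.36 mph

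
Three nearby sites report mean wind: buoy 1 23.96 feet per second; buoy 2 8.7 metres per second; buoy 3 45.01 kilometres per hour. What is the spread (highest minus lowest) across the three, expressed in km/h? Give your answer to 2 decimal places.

buoy 1: 23.96 ft/s = 26.2908 km/h.
buoy 2: 8.7 m/s = 31.3200 km/h.
Spread: 45.0100 − 26.2908 = 18.72 km/h.

18.72 km/h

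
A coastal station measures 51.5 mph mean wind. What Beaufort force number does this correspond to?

51.5 mph = 23.0 m/s, which is Beaufort 9 (strong gale, 20.8–24.4 m/s).

Beaufort force 9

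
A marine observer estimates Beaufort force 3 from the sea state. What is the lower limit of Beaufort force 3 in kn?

7 kt

Beaufort 3 (gentle breeze) spans 7–10 knots.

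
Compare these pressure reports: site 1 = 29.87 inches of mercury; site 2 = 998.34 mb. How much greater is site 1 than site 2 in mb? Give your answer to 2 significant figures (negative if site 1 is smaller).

site 1: 29.87 inHg = 1011.51 mb.
Difference: 1011.51 − 998.34 = 13 mb.

13 mb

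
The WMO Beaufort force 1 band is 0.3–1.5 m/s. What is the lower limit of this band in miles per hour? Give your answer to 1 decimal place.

0.3–1.5 m/s × 2.237 = 0.7–3.4 mph.

0.7 mph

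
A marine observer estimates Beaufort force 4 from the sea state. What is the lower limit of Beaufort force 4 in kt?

11 kt

Beaufort 4 (moderate breeze) spans 11–16 knots.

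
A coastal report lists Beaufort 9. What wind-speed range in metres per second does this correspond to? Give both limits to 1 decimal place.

20.8 to 24.4 m/s

Beaufort 9 (strong gale) spans 20.8–24.4 m/s.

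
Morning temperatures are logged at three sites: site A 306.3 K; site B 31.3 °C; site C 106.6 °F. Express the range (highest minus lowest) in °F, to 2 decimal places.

18.26 °F

site A: 306.3 K = 33.150 °C.
site C: 106.6 °F = 41.444 °C.
Spread: 41.444 − 31.300 = 10.144 °C = 18.26 °F.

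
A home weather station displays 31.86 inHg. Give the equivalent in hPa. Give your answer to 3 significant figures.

1080 hPa

1 inHg = 33.8639 hPa, so 31.86 × 33.8639 = 1080 hPa.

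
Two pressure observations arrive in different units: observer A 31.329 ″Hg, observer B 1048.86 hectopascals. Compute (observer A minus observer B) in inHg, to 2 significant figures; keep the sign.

observer B: 1048.86 hPa = 30.9728 inHg.
Difference: 31.3290 − 30.9728 = 0.36 inHg.

0.36 inHg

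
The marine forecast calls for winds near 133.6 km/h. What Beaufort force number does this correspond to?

133.6 km/h = 37.1 m/s, which is Beaufort 12 (hurricane force, ≥32.7 m/s).

Beaufort force 12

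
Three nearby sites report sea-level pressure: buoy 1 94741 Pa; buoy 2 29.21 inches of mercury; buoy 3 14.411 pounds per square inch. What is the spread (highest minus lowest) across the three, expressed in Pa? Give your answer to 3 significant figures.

buoy 2: 29.21 inHg = 98916.42 Pa.
buoy 3: 14.411 psi = 99360.35 Pa.
Spread: 99360.35 − 94741.00 = 4620 Pa.

4620 Pa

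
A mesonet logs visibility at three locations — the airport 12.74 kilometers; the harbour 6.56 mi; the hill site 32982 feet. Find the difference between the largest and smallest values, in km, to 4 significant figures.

the harbour: 6.56 SM = 10.55730 km.
the hill site: 32982 ft = 10.05291 km.
Spread: 12.74000 − 10.05291 = 2.687 km.

2.687 km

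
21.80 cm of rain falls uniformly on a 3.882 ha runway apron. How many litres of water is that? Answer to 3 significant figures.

8460000 litres

Depth: 21.80 cm × 10 = 218 mm.
Area: 3.882 ha = 38820 m².
1 mm over 1 m² is 1 L, so volume = 218 × 38820 = 8462760 L ≈ 8460000 L.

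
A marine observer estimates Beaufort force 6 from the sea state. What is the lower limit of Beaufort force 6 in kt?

Beaufort 6 (strong breeze) spans 22–27 knots.

22 kt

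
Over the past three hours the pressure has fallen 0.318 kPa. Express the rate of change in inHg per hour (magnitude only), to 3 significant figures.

0.0313 inHg per hour

0.318 kPa / 3 h × 0.2953 inHg/kPa = 0.0313 inHg/h.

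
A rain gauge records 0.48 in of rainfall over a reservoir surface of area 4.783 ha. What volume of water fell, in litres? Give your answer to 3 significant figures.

583000 litres

Depth: 0.48 in × 25.4 = 12.192 mm.
Area: 4.783 ha = 47830 m².
1 mm over 1 m² is 1 L, so volume = 12.192 × 47830 = 583143.36 L ≈ 583000 L.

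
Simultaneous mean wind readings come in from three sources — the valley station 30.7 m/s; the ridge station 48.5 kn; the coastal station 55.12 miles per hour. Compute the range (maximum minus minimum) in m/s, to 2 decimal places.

6.06 m/s

the ridge station: 48.5 kt = 24.9506 m/s.
the coastal station: 55.12 mph = 24.6408 m/s.
Spread: 30.7000 − 24.6408 = 6.06 m/s.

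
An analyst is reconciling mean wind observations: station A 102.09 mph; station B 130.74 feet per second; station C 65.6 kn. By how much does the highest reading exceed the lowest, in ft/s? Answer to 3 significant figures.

station A: 102.09 mph = 149.732 ft/s.
station C: 65.6 kt = 110.720 ft/s.
Spread: 149.732 − 110.720 = 39.0 ft/s.

39.0 ft/s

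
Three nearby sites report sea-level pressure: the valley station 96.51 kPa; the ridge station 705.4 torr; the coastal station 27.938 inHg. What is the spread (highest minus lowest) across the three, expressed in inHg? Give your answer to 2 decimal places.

0.73 inHg

the valley station: 96.51 kPa = 28.4994 inHg.
the ridge station: 705.4 mmHg = 27.7717 inHg.
Spread: 28.4994 − 27.7717 = 0.73 inHg.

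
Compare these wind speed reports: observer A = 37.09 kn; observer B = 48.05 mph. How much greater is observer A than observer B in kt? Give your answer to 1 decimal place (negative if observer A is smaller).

-4.7 kt

observer B: 48.05 mph = 41.754 kt.
Difference: 37.090 − 41.754 = -4.7 kt.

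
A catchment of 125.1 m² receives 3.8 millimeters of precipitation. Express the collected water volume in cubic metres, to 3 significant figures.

1 mm over 1 m² is 1 L, so volume = 3.8 × 125.1 = 475.38 L = 0.475 m³.

0.475 cubic metres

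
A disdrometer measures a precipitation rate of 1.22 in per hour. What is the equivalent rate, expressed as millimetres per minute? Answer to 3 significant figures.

1.22 in/hour × 25.4 mm/in × 0.0166667 hour/minute = 0.516 mm/minute.

0.516 mm/minute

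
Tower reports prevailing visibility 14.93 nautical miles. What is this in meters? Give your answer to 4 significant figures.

1 nmi = 1852 m, so 14.93 × 1852 = 27650 m.

27650 m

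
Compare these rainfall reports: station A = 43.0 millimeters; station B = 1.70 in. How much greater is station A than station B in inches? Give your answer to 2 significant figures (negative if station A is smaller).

-0.0071 in

station A: 43.0 mm = 1.692913 in.
Difference: 1.692913 − 1.700000 = -0.0071 in.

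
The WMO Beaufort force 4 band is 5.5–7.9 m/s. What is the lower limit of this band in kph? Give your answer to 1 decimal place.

19.8 km/h

5.5–7.9 m/s × 3.6 = 19.8–28.4 km/h.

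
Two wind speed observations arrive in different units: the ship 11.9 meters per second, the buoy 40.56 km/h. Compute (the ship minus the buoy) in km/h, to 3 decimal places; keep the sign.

the ship: 11.9 m/s = 42.84000 km/h.
Difference: 42.84000 − 40.56000 = 2.280 km/h.

2.280 km/h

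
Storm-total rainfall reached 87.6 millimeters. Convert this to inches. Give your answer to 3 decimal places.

3.449 in

1 mm = 0.0393701 in, so 87.6 × 0.0393701 = 3.449 in.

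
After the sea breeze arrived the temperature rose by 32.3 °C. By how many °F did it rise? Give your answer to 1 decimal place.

58.1 °F

For a temperature change the 32° offset cancels: Δ°F = 32.3 × 1.8 = 58.1 °F.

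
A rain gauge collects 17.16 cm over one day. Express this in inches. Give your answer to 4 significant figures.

1 cm = 0.393701 in, so 17.16 × 0.393701 = 6.756 in.

6.756 in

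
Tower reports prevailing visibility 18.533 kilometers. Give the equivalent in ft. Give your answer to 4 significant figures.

1 km = 3280.84 ft, so 18.533 × 3280.84 = 60800 ft.

60800 ft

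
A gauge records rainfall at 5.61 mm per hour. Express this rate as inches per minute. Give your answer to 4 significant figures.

0.003681 in/minute

5.61 mm/hour × 0.0393701 in/mm × 0.0166667 hour/minute = 0.003681 in/minute.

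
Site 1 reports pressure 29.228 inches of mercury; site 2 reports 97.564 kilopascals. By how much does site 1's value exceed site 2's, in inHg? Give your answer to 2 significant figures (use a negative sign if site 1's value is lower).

site 2: 97.564 kPa = 28.8106 inHg.
Difference: 29.2280 − 28.8106 = 0.42 inHg.

0.42 inHg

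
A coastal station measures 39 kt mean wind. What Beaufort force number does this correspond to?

39 kt lies in the Beaufort 8 band (gale, 34–40 kt).

Beaufort force 8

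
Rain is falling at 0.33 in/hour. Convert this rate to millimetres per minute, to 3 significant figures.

0.33 in/hour × 25.4 mm/in × 0.0166667 hour/minute = 0.140 mm/minute.

0.140 mm/minute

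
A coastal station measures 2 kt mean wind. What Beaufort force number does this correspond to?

Beaufort force 1

2 kt lies in the Beaufort 1 band (light air, 1–3 kt).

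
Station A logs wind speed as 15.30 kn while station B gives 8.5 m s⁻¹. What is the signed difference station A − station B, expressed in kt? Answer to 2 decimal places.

-1.22 kt

station B: 8.5 m/s = 16.5227 kt.
Difference: 15.3000 − 16.5227 = -1.22 kt.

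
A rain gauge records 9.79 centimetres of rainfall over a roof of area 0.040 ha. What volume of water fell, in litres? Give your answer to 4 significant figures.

39160 litres

Depth: 9.79 cm × 10 = 97.9 mm.
Area: 0.040 ha = 400 m².
1 mm over 1 m² is 1 L, so volume = 97.9 × 400 = 39160 L.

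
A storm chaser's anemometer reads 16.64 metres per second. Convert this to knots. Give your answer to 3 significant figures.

1 m/s = 1.94384 kt, so 16.64 × 1.94384 = 32.3 kt.

32.3 kt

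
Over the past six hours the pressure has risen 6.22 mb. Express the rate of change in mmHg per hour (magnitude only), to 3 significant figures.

0.778 mmHg per hour

6.22 mb / 6 h × 0.750062 mmHg/mb = 0.778 mmHg/h.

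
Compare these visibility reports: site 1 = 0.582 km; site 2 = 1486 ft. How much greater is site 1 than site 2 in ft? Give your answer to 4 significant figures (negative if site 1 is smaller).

site 1: 0.582 km = 1909.449 ft.
Difference: 1909.449 − 1486.000 = 423.4 ft.

423.4 ft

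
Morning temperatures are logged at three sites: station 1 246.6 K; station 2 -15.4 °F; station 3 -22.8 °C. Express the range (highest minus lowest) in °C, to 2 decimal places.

3.75 °C

station 1: 246.6 K = -26.550 °C.
station 2: -15.4 °F = -26.333 °C.
Spread: (-22.800) − (-26.550) = 3.750 °C.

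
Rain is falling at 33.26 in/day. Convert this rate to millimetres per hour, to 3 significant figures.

33.26 in/day × 25.4 mm/in × 0.0416667 day/hour = 35.2 mm/hour.

35.2 mm/hour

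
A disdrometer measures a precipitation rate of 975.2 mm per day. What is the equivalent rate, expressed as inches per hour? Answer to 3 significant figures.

1.60 in/hour

975.2 mm/day × 0.0393701 in/mm × 0.0416667 day/hour = 1.60 in/hour.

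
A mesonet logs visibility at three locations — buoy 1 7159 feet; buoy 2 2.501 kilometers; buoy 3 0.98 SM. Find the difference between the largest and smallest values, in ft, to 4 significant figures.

buoy 2: 2.501 km = 8205.38 ft.
buoy 3: 0.98 SM = 5174.40 ft.
Spread: 8205.38 − 5174.40 = 3031 ft.

3031 ft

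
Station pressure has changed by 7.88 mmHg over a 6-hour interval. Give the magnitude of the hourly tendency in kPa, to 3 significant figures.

0.175 kPa per hour

7.88 mmHg / 6 h × 0.133322 kPa/mmHg = 0.175 kPa/h.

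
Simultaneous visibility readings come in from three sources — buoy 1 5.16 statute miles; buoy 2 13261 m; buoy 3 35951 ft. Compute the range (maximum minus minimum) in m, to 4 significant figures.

4957 m

buoy 1: 5.16 SM = 8304.22 m.
buoy 3: 35951 ft = 10957.86 m.
Spread: 13261.00 − 8304.22 = 4957 m.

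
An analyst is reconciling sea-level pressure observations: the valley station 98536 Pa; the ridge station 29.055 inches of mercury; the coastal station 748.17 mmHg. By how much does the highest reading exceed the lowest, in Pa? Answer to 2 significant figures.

the ridge station: 29.055 inHg = 98391.53 Pa.
the coastal station: 748.17 mmHg = 99747.81 Pa.
Spread: 99747.81 − 98391.53 = 1400 Pa.

1400 Pa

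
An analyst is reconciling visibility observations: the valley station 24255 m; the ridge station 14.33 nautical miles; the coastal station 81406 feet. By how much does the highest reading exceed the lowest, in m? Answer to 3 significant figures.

2280 m

the ridge station: 14.33 nmi = 26539.16 m.
the coastal station: 81406 ft = 24812.55 m.
Spread: 26539.16 − 24255.00 = 2280 m.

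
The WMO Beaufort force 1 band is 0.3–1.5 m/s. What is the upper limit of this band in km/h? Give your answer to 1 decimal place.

0.3–1.5 m/s × 3.6 = 1.1–5.4 km/h.

5.4 km/h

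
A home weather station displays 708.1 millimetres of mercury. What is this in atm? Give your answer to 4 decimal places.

0.9317 atm

1 mmHg = 0.00131579 atm, so 708.1 × 0.00131579 = 0.9317 atm.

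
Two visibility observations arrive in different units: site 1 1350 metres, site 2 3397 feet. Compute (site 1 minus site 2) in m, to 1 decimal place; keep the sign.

site 2: 3397 ft = 1035.406 m.
Difference: 1350.000 − 1035.406 = 314.6 m.

314.6 m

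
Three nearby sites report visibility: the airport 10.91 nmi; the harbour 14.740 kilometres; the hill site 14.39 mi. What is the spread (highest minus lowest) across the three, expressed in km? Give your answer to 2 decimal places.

the airport: 10.91 nmi = 20.2053 km.
the hill site: 14.39 SM = 23.1585 km.
Spread: 23.1585 − 14.7400 = 8.42 km.

8.42 km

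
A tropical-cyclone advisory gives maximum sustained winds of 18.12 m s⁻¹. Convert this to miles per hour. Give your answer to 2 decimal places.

40.53 mph

1 m/s = 2.23694 mph, so 18.12 × 2.23694 = 40.53 mph.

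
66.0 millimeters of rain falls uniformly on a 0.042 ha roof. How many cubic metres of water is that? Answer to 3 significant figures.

27.7 cubic metres

Area: 0.042 ha = 420 m².
1 mm over 1 m² is 1 L, so volume = 66 × 420 = 27720 L = 27.7 m³.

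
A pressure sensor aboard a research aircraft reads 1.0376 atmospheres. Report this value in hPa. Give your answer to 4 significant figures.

1051 hPa

1 atm = 1013.25 hPa, so 1.0376 × 1013.25 = 1051 hPa.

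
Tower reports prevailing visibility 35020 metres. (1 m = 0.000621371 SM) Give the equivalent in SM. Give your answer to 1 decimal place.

21.8 SM

1 m = 0.000621371 SM, so 35020 × 0.000621371 = 21.8 SM.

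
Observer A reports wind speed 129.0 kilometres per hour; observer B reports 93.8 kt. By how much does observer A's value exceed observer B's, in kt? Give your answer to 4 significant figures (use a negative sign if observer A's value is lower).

observer A: 129.0 km/h = 69.6544 kt.
Difference: 69.6544 − 93.8000 = -24.15 kt.

-24.15 kt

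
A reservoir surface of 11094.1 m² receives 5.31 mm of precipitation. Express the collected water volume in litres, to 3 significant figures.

1 mm over 1 m² is 1 L, so volume = 5.31 × 11094.1 = 58909.671 L ≈ 58900 L.

58900 litres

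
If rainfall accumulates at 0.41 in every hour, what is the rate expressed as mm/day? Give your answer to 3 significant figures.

250 mm/day

0.41 in/hour × 25.4 mm/in × 24 hour/day = 250 mm/day.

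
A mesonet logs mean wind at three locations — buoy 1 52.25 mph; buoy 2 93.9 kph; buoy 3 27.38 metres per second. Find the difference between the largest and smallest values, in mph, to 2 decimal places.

buoy 2: 93.9 km/h = 58.3468 mph.
buoy 3: 27.38 m/s = 61.2473 mph.
Spread: 61.2473 − 52.2500 = 9.00 mph.

9.00 mph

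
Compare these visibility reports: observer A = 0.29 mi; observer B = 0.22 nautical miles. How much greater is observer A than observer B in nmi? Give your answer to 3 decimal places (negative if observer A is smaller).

0.032 nmi

observer A: 0.29 SM = 0.25200 nmi.
Difference: 0.25200 − 0.22000 = 0.032 nmi.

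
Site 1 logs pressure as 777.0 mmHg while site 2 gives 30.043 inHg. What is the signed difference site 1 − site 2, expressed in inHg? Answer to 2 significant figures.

site 1: 777.0 mmHg = 30.5905 inHg.
Difference: 30.5905 − 30.0430 = 0.55 inHg.

0.55 inHg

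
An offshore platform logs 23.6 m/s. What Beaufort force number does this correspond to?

23.6 m/s lies in the Beaufort 9 band (strong gale, 20.8–24.4 m/s).

Beaufort force 9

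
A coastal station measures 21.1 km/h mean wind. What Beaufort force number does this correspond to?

21.1 km/h = 5.9 m/s, which is Beaufort 4 (moderate breeze, 5.5–7.9 m/s).

Beaufort force 4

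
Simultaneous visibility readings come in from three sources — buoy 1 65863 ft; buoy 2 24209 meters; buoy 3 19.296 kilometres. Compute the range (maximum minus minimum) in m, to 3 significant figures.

buoy 1: 65863 ft = 20075.04 m.
buoy 3: 19.296 km = 19296.00 m.
Spread: 24209.00 − 19296.00 = 4910 m.

4910 m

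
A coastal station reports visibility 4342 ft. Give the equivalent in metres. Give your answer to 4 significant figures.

1323 m

1 ft = 0.3048 m, so 4342 × 0.3048 = 1323 m.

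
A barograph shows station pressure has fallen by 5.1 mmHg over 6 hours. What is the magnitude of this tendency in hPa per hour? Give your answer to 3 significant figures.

5.1 mmHg / 6 h × 1.33322 hPa/mmHg = 1.13 hPa/h.

1.13 hPa per hour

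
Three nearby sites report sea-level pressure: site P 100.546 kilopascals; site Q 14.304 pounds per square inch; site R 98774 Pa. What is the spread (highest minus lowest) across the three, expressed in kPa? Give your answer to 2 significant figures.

site Q: 14.304 psi = 98.623 kPa.
site R: 98774 Pa = 98.774 kPa.
Spread: 100.546 − 98.623 = 1.9 kPa.

1.9 kPa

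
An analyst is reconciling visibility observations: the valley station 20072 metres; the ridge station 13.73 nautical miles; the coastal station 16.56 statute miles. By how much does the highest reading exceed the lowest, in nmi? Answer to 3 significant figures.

3.55 nmi

the valley station: 20072 m = 10.8380 nmi.
the coastal station: 16.56 SM = 14.3902 nmi.
Spread: 14.3902 − 10.8380 = 3.55 nmi.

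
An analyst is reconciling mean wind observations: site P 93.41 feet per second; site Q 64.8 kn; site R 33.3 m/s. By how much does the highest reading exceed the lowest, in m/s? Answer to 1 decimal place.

site P: 93.41 ft/s = 28.471 m/s.
site Q: 64.8 kt = 33.336 m/s.
Spread: 33.336 − 28.471 = 4.9 m/s.

4.9 m/s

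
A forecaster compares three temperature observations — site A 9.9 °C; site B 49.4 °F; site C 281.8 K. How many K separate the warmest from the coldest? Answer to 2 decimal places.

1.25 K

site B: 49.4 °F = 9.667 °C.
site C: 281.8 K = 8.650 °C.
Spread: 9.900 − 8.650 = 1.250 °C.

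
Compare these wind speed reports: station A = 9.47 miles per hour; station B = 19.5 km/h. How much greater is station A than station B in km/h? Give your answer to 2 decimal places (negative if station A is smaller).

station A: 9.47 mph = 15.2405 km/h.
Difference: 15.2405 − 19.5000 = -4.26 km/h.

-4.26 km/h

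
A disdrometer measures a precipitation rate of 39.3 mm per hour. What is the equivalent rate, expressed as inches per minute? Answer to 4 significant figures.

39.3 mm/hour × 0.0393701 in/mm × 0.0166667 hour/minute = 0.02579 in/minute.

0.02579 in/minute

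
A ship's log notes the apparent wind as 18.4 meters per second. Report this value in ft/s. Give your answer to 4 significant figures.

1 m/s = 3.28084 ft/s, so 18.4 × 3.28084 = 60.37 ft/s.

60.37 ft/s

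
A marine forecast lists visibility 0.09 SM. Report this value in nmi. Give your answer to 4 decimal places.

1 SM = 0.868976 nmi, so 0.09 × 0.868976 = 0.0782 nmi.

0.0782 nmi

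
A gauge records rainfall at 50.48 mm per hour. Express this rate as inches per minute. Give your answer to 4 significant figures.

50.48 mm/hour × 0.0393701 in/mm × 0.0166667 hour/minute = 0.03312 in/minute.

0.03312 in/minute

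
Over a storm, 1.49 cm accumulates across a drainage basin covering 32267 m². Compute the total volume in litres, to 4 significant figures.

Depth: 1.49 cm × 10 = 14.9 mm.
1 mm over 1 m² is 1 L, so volume = 14.9 × 32267 = 480778.3 L ≈ 480800 L.

480800 litres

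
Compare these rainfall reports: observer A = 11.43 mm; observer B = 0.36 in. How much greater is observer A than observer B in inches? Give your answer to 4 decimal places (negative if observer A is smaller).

observer A: 11.43 mm = 0.450000 in.
Difference: 0.450000 − 0.360000 = 0.0900 in.

0.0900 in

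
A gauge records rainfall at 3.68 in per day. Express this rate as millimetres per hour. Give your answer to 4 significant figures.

3.895 mm/hour

3.68 in/day × 25.4 mm/in × 0.0416667 day/hour = 3.895 mm/hour.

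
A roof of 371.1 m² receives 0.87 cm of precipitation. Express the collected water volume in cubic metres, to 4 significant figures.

3.229 cubic metres

Depth: 0.87 cm × 10 = 8.7 mm.
1 mm over 1 m² is 1 L, so volume = 8.7 × 371.1 = 3228.57 L = 3.229 m³.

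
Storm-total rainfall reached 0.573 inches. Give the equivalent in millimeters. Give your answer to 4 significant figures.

1 in = 25.4 mm, so 0.573 × 25.4 = 14.55 mm.

14.55 mm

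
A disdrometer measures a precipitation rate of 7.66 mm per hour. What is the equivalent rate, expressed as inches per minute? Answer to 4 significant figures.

7.66 mm/hour × 0.0393701 in/mm × 0.0166667 hour/minute = 0.005026 in/minute.

0.005026 in/minute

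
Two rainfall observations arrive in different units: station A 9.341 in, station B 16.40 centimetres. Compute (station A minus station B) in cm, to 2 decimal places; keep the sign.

station A: 9.341 in = 23.7261 cm.
Difference: 23.7261 − 16.4000 = 7.33 cm.

7.33 cm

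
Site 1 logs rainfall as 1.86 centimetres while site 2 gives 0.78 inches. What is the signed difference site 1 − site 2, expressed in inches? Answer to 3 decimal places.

-0.048 in

site 1: 1.86 cm = 0.73228 in.
Difference: 0.73228 − 0.78000 = -0.048 in.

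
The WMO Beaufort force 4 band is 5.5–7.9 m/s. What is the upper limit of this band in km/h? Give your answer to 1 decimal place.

5.5–7.9 m/s × 3.6 = 19.8–28.4 km/h.

28.4 km/h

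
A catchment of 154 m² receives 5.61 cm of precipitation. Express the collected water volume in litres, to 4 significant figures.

Depth: 5.61 cm × 10 = 56.1 mm.
1 mm over 1 m² is 1 L, so volume = 56.1 × 154 = 8639.4 L ≈ 8639 L.

8639 litres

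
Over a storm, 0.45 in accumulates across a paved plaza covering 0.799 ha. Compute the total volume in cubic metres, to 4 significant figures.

91.33 cubic metres

Depth: 0.45 in × 25.4 = 11.43 mm.
Area: 0.799 ha = 7990 m².
1 mm over 1 m² is 1 L, so volume = 11.43 × 7990 = 91325.7 L = 91.33 m³.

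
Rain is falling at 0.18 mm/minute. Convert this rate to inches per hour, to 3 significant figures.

0.18 mm/minute × 0.0393701 in/mm × 60 minute/hour = 0.425 in/hour.

0.425 in/hour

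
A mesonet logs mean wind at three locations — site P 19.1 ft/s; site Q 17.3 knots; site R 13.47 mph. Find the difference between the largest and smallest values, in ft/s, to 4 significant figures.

site Q: 17.3 kt = 29.1991 ft/s.
site R: 13.47 mph = 19.7560 ft/s.
Spread: 29.1991 − 19.1000 = 10.10 ft/s.

10.10 ft/s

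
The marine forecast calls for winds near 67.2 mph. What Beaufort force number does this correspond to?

Beaufort force 11

67.2 mph = 30.0 m/s, which is Beaufort 11 (violent storm, 28.5–32.6 m/s).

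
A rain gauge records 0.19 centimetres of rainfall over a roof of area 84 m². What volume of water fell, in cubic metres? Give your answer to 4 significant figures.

Depth: 0.19 cm × 10 = 1.9 mm.
1 mm over 1 m² is 1 L, so volume = 1.9 × 84 = 159.6 L = 0.1596 m³.

0.1596 cubic metres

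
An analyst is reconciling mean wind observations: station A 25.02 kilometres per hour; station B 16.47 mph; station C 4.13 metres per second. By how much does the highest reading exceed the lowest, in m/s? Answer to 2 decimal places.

3.23 m/s

station A: 25.02 km/h = 6.9500 m/s.
station B: 16.47 mph = 7.3627 m/s.
Spread: 7.3627 − 4.1300 = 3.23 m/s.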